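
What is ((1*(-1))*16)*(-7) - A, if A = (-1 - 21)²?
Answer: -372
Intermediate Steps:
A = 484 (A = (-22)² = 484)
((1*(-1))*16)*(-7) - A = ((1*(-1))*16)*(-7) - 1*484 = -1*16*(-7) - 484 = -16*(-7) - 484 = 112 - 484 = -372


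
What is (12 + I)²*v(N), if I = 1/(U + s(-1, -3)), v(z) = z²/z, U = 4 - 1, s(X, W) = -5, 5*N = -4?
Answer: -529/5 ≈ -105.80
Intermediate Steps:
N = -⅘ (N = (⅕)*(-4) = -⅘ ≈ -0.80000)
U = 3
v(z) = z
I = -½ (I = 1/(3 - 5) = 1/(-2) = -½ ≈ -0.50000)
(12 + I)²*v(N) = (12 - ½)²*(-⅘) = (23/2)²*(-⅘) = (529/4)*(-⅘) = -529/5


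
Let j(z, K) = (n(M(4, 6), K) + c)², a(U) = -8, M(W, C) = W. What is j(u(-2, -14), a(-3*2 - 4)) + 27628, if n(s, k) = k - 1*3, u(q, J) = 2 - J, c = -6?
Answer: 27917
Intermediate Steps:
n(s, k) = -3 + k (n(s, k) = k - 3 = -3 + k)
j(z, K) = (-9 + K)² (j(z, K) = ((-3 + K) - 6)² = (-9 + K)²)
j(u(-2, -14), a(-3*2 - 4)) + 27628 = (-9 - 8)² + 27628 = (-17)² + 27628 = 289 + 27628 = 27917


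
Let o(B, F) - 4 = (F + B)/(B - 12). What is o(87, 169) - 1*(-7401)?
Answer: 555631/75 ≈ 7408.4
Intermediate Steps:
o(B, F) = 4 + (B + F)/(-12 + B) (o(B, F) = 4 + (F + B)/(B - 12) = 4 + (B + F)/(-12 + B))
o(87, 169) - 1*(-7401) = (-48 + 169 + 5*87)/(-12 + 87) - 1*(-7401) = (-48 + 169 + 435)/75 + 7401 = (1/75)*556 + 7401 = 556/75 + 7401 = 555631/75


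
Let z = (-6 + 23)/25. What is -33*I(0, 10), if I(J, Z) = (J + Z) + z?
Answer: -8811/25 ≈ -352.44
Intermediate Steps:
z = 17/25 (z = 17*(1/25) = 17/25 ≈ 0.68000)
I(J, Z) = 17/25 + J + Z (I(J, Z) = (J + Z) + 17/25 = 17/25 + J + Z)
-33*I(0, 10) = -33*(17/25 + 0 + 10) = -33*267/25 = -8811/25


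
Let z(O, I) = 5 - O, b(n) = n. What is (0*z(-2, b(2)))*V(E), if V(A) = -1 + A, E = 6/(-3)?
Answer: 0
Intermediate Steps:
E = -2 (E = 6*(-1/3) = -2)
(0*z(-2, b(2)))*V(E) = (0*(5 - 1*(-2)))*(-1 - 2) = (0*(5 + 2))*(-3) = (0*7)*(-3) = 0*(-3) = 0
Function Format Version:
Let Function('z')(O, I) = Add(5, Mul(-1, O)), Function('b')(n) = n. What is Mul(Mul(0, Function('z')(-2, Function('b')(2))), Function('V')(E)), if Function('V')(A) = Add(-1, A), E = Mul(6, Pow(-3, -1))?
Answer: 0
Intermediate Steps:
E = -2 (E = Mul(6, Rational(-1, 3)) = -2)
Mul(Mul(0, Function('z')(-2, Function('b')(2))), Function('V')(E)) = Mul(Mul(0, Add(5, Mul(-1, -2))), Add(-1, -2)) = Mul(Mul(0, Add(5, 2)), -3) = Mul(Mul(0, 7), -3) = Mul(0, -3) = 0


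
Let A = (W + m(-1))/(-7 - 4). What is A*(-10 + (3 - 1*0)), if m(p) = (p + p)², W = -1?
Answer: 21/11 ≈ 1.9091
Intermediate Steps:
m(p) = 4*p² (m(p) = (2*p)² = 4*p²)
A = -3/11 (A = (-1 + 4*(-1)²)/(-7 - 4) = (-1 + 4*1)/(-11) = (-1 + 4)*(-1/11) = 3*(-1/11) = -3/11 ≈ -0.27273)
A*(-10 + (3 - 1*0)) = -3*(-10 + (3 - 1*0))/11 = -3*(-10 + (3 + 0))/11 = -3*(-10 + 3)/11 = -3/11*(-7) = 21/11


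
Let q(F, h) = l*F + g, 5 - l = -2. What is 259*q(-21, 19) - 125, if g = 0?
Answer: -38198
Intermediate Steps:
l = 7 (l = 5 - 1*(-2) = 5 + 2 = 7)
q(F, h) = 7*F (q(F, h) = 7*F + 0 = 7*F)
259*q(-21, 19) - 125 = 259*(7*(-21)) - 125 = 259*(-147) - 125 = -38073 - 125 = -38198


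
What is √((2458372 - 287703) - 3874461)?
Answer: 4*I*√106487 ≈ 1305.3*I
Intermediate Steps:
√((2458372 - 287703) - 3874461) = √(2170669 - 3874461) = √(-1703792) = 4*I*√106487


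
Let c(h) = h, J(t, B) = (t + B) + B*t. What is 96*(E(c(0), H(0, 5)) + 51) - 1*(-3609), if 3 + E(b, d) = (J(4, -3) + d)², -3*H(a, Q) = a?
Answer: 19833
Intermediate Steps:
H(a, Q) = -a/3
J(t, B) = B + t + B*t (J(t, B) = (B + t) + B*t = B + t + B*t)
E(b, d) = -3 + (-11 + d)² (E(b, d) = -3 + ((-3 + 4 - 3*4) + d)² = -3 + ((-3 + 4 - 12) + d)² = -3 + (-11 + d)²)
96*(E(c(0), H(0, 5)) + 51) - 1*(-3609) = 96*((-3 + (-11 - ⅓*0)²) + 51) - 1*(-3609) = 96*((-3 + (-11 + 0)²) + 51) + 3609 = 96*((-3 + (-11)²) + 51) + 3609 = 96*((-3 + 121) + 51) + 3609 = 96*(118 + 51) + 3609 = 96*169 + 3609 = 16224 + 3609 = 19833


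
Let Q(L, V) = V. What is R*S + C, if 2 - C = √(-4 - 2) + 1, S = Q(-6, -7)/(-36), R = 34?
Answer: 137/18 - I*√6 ≈ 7.6111 - 2.4495*I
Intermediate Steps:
S = 7/36 (S = -7/(-36) = -7*(-1/36) = 7/36 ≈ 0.19444)
C = 1 - I*√6 (C = 2 - (√(-4 - 2) + 1) = 2 - (√(-6) + 1) = 2 - (I*√6 + 1) = 2 - (1 + I*√6) = 2 + (-1 - I*√6) = 1 - I*√6 ≈ 1.0 - 2.4495*I)
R*S + C = 34*(7/36) + (1 - I*√6) = 119/18 + (1 - I*√6) = 137/18 - I*√6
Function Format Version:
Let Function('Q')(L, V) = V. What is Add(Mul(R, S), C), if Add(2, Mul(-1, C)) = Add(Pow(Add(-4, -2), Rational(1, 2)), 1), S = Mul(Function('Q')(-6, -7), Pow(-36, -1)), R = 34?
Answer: Add(Rational(137, 18), Mul(-1, I, Pow(6, Rational(1, 2)))) ≈ Add(7.6111, Mul(-2.4495, I))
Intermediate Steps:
S = Rational(7, 36) (S = Mul(-7, Pow(-36, -1)) = Mul(-7, Rational(-1, 36)) = Rational(7, 36) ≈ 0.19444)
C = Add(1, Mul(-1, I, Pow(6, Rational(1, 2)))) (C = Add(2, Mul(-1, Add(Pow(Add(-4, -2), Rational(1, 2)), 1))) = Add(2, Mul(-1, Add(Pow(-6, Rational(1, 2)), 1))) = Add(2, Mul(-1, Add(Mul(I, Pow(6, Rational(1, 2))), 1))) = Add(2, Mul(-1, Add(1, Mul(I, Pow(6, Rational(1, 2)))))) = Add(2, Add(-1, Mul(-1, I, Pow(6, Rational(1, 2))))) = Add(1, Mul(-1, I, Pow(6, Rational(1, 2)))) ≈ Add(1.0000, Mul(-2.4495, I)))
Add(Mul(R, S), C) = Add(Mul(34, Rational(7, 36)), Add(1, Mul(-1, I, Pow(6, Rational(1, 2))))) = Add(Rational(119, 18), Add(1, Mul(-1, I, Pow(6, Rational(1, 2))))) = Add(Rational(137, 18), Mul(-1, I, Pow(6, Rational(1, 2))))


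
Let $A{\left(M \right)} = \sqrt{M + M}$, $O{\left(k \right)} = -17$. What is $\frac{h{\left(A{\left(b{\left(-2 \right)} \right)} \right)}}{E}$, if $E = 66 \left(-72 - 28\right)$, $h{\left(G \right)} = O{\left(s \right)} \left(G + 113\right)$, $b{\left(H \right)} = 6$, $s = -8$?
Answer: $\frac{1921}{6600} + \frac{17 \sqrt{3}}{3300} \approx 0.29998$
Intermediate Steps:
$A{\left(M \right)} = \sqrt{2} \sqrt{M}$ ($A{\left(M \right)} = \sqrt{2 M} = \sqrt{2} \sqrt{M}$)
$h{\left(G \right)} = -1921 - 17 G$ ($h{\left(G \right)} = - 17 \left(G + 113\right) = - 17 \left(113 + G\right) = -1921 - 17 G$)
$E = -6600$ ($E = 66 \left(-100\right) = -6600$)
$\frac{h{\left(A{\left(b{\left(-2 \right)} \right)} \right)}}{E} = \frac{-1921 - 17 \sqrt{2} \sqrt{6}}{-6600} = \left(-1921 - 17 \cdot 2 \sqrt{3}\right) \left(- \frac{1}{6600}\right) = \left(-1921 - 34 \sqrt{3}\right) \left(- \frac{1}{6600}\right) = \frac{1921}{6600} + \frac{17 \sqrt{3}}{3300}$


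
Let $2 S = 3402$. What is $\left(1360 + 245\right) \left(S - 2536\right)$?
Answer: $-1340175$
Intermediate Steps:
$S = 1701$ ($S = \frac{1}{2} \cdot 3402 = 1701$)
$\left(1360 + 245\right) \left(S - 2536\right) = \left(1360 + 245\right) \left(1701 - 2536\right) = 1605 \left(-835\right) = -1340175$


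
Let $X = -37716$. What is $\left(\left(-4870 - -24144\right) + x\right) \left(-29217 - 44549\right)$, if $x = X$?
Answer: $1360392572$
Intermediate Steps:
$x = -37716$
$\left(\left(-4870 - -24144\right) + x\right) \left(-29217 - 44549\right) = \left(\left(-4870 - -24144\right) - 37716\right) \left(-29217 - 44549\right) = \left(\left(-4870 + 24144\right) - 37716\right) \left(-73766\right) = \left(19274 - 37716\right) \left(-73766\right) = \left(-18442\right) \left(-73766\right) = 1360392572$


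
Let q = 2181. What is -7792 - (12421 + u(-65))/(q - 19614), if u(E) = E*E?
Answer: -135821290/17433 ≈ -7791.0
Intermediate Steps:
u(E) = E²
-7792 - (12421 + u(-65))/(q - 19614) = -7792 - (12421 + (-65)²)/(2181 - 19614) = -7792 - (12421 + 4225)/(-17433) = -7792 - 16646*(-1)/17433 = -7792 - 1*(-16646/17433) = -7792 + 16646/17433 = -135821290/17433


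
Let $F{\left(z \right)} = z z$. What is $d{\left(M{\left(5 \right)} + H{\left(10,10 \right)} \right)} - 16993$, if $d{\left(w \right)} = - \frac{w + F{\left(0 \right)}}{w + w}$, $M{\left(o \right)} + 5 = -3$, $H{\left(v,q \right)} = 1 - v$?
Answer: $- \frac{33987}{2} \approx -16994.0$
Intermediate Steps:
$M{\left(o \right)} = -8$ ($M{\left(o \right)} = -5 - 3 = -8$)
$F{\left(z \right)} = z^{2}$
$d{\left(w \right)} = - \frac{1}{2}$ ($d{\left(w \right)} = - \frac{w + 0^{2}}{w + w} = - \frac{w + 0}{2 w} = - w \frac{1}{2 w} = \left(-1\right) \frac{1}{2} = - \frac{1}{2}$)
$d{\left(M{\left(5 \right)} + H{\left(10,10 \right)} \right)} - 16993 = - \frac{1}{2} - 16993 = - \frac{33987}{2}$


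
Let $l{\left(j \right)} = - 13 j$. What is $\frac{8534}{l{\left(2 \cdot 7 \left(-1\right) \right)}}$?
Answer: $\frac{4267}{91} \approx 46.89$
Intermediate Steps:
$\frac{8534}{l{\left(2 \cdot 7 \left(-1\right) \right)}} = \frac{8534}{\left(-13\right) 2 \cdot 7 \left(-1\right)} = \frac{8534}{\left(-13\right) 14 \left(-1\right)} = \frac{8534}{\left(-13\right) \left(-14\right)} = \frac{8534}{182} = 8534 \cdot \frac{1}{182} = \frac{4267}{91}$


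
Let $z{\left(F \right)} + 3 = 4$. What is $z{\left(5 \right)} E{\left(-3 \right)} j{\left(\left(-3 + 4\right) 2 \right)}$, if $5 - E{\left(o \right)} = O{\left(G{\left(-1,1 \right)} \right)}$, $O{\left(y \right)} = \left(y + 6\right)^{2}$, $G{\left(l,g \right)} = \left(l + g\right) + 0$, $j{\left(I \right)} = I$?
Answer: $-62$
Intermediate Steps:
$z{\left(F \right)} = 1$ ($z{\left(F \right)} = -3 + 4 = 1$)
$G{\left(l,g \right)} = g + l$ ($G{\left(l,g \right)} = \left(g + l\right) + 0 = g + l$)
$O{\left(y \right)} = \left(6 + y\right)^{2}$
$E{\left(o \right)} = -31$ ($E{\left(o \right)} = 5 - \left(6 + \left(1 - 1\right)\right)^{2} = 5 - \left(6 + 0\right)^{2} = 5 - 6^{2} = 5 - 36 = -31$)
$z{\left(5 \right)} E{\left(-3 \right)} j{\left(\left(-3 + 4\right) 2 \right)} = 1 \left(-31\right) \left(-3 + 4\right) 2 = - 31 \cdot 1 \cdot 2 = \left(-31\right) 2 = -62$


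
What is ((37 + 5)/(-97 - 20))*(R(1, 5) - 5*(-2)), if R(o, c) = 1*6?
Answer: -224/39 ≈ -5.7436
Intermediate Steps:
R(o, c) = 6
((37 + 5)/(-97 - 20))*(R(1, 5) - 5*(-2)) = ((37 + 5)/(-97 - 20))*(6 - 5*(-2)) = (42/(-117))*(6 + 10) = (42*(-1/117))*16 = -14/39*16 = -224/39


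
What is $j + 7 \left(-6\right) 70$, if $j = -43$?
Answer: $-2983$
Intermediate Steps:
$j + 7 \left(-6\right) 70 = -43 + 7 \left(-6\right) 70 = -43 - 2940 = -2983$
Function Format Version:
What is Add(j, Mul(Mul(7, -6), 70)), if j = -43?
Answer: -2983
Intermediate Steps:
Add(j, Mul(Mul(7, -6), 70)) = Add(-43, Mul(Mul(7, -6), 70)) = Add(-43, Mul(-42, 70)) = Add(-43, -2940) = -2983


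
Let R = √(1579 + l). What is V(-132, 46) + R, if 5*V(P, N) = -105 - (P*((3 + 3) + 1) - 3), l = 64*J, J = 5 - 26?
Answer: 822/5 + √235 ≈ 179.73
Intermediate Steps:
J = -21
l = -1344 (l = 64*(-21) = -1344)
V(P, N) = -102/5 - 7*P/5 (V(P, N) = (-105 - (P*((3 + 3) + 1) - 3))/5 = (-105 - (P*(6 + 1) - 3))/5 = (-105 - (P*7 - 3))/5 = (-105 - (7*P - 3))/5 = (-105 - (-3 + 7*P))/5 = (-105 + (3 - 7*P))/5 = (-102 - 7*P)/5 = -102/5 - 7*P/5)
R = √235 (R = √(1579 - 1344) = √235 ≈ 15.330)
V(-132, 46) + R = (-102/5 - 7/5*(-132)) + √235 = (-102/5 + 924/5) + √235 = 822/5 + √235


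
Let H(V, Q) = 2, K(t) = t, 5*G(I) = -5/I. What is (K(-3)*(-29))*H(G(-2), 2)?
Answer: 174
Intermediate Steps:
G(I) = -1/I (G(I) = (-5/I)/5 = -1/I)
(K(-3)*(-29))*H(G(-2), 2) = -3*(-29)*2 = 87*2 = 174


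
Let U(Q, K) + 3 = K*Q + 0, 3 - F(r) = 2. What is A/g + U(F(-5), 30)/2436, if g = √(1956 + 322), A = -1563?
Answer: 9/812 - 1563*√2278/2278 ≈ -32.737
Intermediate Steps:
F(r) = 1 (F(r) = 3 - 1*2 = 3 - 2 = 1)
U(Q, K) = -3 + K*Q (U(Q, K) = -3 + (K*Q + 0) = -3 + K*Q)
g = √2278 ≈ 47.728
A/g + U(F(-5), 30)/2436 = -1563*√2278/2278 + (-3 + 30*1)/2436 = -1563*√2278/2278 + (-3 + 30)*(1/2436) = -1563*√2278/2278 + 27*(1/2436) = -1563*√2278/2278 + 9/812 = 9/812 - 1563*√2278/2278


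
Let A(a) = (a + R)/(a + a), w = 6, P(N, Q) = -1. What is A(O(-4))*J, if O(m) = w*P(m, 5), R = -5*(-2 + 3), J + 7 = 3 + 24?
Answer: 55/3 ≈ 18.333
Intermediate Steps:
J = 20 (J = -7 + (3 + 24) = -7 + 27 = 20)
R = -5 (R = -5*1 = -5)
O(m) = -6 (O(m) = 6*(-1) = -6)
A(a) = (-5 + a)/(2*a) (A(a) = (a - 5)/(a + a) = (-5 + a)/((2*a)) = (-5 + a)*(1/(2*a)) = (-5 + a)/(2*a))
A(O(-4))*J = ((½)*(-5 - 6)/(-6))*20 = ((½)*(-⅙)*(-11))*20 = (11/12)*20 = 55/3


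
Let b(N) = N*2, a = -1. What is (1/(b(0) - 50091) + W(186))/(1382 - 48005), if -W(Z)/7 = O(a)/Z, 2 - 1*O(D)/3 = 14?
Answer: -2103791/72397173483 ≈ -2.9059e-5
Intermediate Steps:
b(N) = 2*N
O(D) = -36 (O(D) = 6 - 3*14 = 6 - 42 = -36)
W(Z) = 252/Z (W(Z) = -(-252)/Z = 252/Z)
(1/(b(0) - 50091) + W(186))/(1382 - 48005) = (1/(2*0 - 50091) + 252/186)/(1382 - 48005) = (1/(0 - 50091) + 252*(1/186))/(-46623) = (1/(-50091) + 42/31)*(-1/46623) = (-1/50091 + 42/31)*(-1/46623) = (2103791/1552821)*(-1/46623) = -2103791/72397173483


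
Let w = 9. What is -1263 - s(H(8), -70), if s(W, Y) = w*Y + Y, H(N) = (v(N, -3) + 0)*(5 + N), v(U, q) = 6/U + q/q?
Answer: -563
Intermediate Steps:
v(U, q) = 1 + 6/U (v(U, q) = 6/U + 1 = 1 + 6/U)
H(N) = (5 + N)*(6 + N)/N (H(N) = ((6 + N)/N + 0)*(5 + N) = ((6 + N)/N)*(5 + N) = (5 + N)*(6 + N)/N)
s(W, Y) = 10*Y (s(W, Y) = 9*Y + Y = 10*Y)
-1263 - s(H(8), -70) = -1263 - 10*(-70) = -1263 - 1*(-700) = -1263 + 700 = -563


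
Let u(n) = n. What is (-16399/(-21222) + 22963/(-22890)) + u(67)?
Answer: 2702895682/40480965 ≈ 66.770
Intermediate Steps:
(-16399/(-21222) + 22963/(-22890)) + u(67) = (-16399/(-21222) + 22963/(-22890)) + 67 = (-16399*(-1/21222) + 22963*(-1/22890)) + 67 = (16399/21222 - 22963/22890) + 67 = -9328973/40480965 + 67 = 2702895682/40480965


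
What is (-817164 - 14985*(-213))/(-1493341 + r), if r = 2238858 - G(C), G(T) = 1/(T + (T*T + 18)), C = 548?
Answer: 714458237670/224303699789 ≈ 3.1852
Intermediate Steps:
G(T) = 1/(18 + T + T²) (G(T) = 1/(T + (T² + 18)) = 1/(T + (18 + T²)) = 1/(18 + T + T²))
r = 673605206459/300870 (r = 2238858 - 1/(18 + 548 + 548²) = 2238858 - 1/(18 + 548 + 300304) = 2238858 - 1/300870 = 673605206459/300870 ≈ 2.2389e+6)
(-817164 - 14985*(-213))/(-1493341 + r) = (-817164 - 14985*(-213))/(-1493341 + 673605206459/300870) = (-817164 + 3191805)/(224303699789/300870) = 2374641*(300870/224303699789) = 714458237670/224303699789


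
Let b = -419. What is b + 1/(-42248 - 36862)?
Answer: -33147091/79110 ≈ -419.00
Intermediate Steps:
b + 1/(-42248 - 36862) = -419 + 1/(-42248 - 36862) = -419 + 1/(-79110) = -419 - 1/79110 = -33147091/79110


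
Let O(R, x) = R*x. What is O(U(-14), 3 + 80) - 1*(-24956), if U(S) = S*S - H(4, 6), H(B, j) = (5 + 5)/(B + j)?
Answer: 41141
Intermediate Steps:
H(B, j) = 10/(B + j)
U(S) = -1 + S**2 (U(S) = S*S - 10/(4 + 6) = S**2 - 10/10 = S**2 - 1*1 = S**2 - 1 = -1 + S**2)
O(U(-14), 3 + 80) - 1*(-24956) = (-1 + (-14)**2)*(3 + 80) - 1*(-24956) = (-1 + 196)*83 + 24956 = 195*83 + 24956 = 16185 + 24956 = 41141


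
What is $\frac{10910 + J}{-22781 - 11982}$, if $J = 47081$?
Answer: $- \frac{57991}{34763} \approx -1.6682$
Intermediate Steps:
$\frac{10910 + J}{-22781 - 11982} = \frac{10910 + 47081}{-22781 - 11982} = \frac{57991}{-34763} = 57991 \left(- \frac{1}{34763}\right) = - \frac{57991}{34763}$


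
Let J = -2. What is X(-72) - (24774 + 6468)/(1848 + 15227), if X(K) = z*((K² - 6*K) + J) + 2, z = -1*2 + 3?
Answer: 95861958/17075 ≈ 5614.2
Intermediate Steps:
z = 1 (z = -2 + 3 = 1)
X(K) = K² - 6*K (X(K) = 1*((K² - 6*K) - 2) + 2 = 1*(-2 + K² - 6*K) + 2 = (-2 + K² - 6*K) + 2 = K² - 6*K)
X(-72) - (24774 + 6468)/(1848 + 15227) = -72*(-6 - 72) - (24774 + 6468)/(1848 + 15227) = -72*(-78) - 31242/17075 = 5616 - 31242/17075 = 95861958/17075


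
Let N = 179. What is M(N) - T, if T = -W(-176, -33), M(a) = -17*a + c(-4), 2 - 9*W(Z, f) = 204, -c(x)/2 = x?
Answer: -27517/9 ≈ -3057.4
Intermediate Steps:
c(x) = -2*x
W(Z, f) = -202/9 (W(Z, f) = 2/9 - ⅑*204 = 2/9 - 68/3 = -202/9)
M(a) = 8 - 17*a (M(a) = -17*a - 2*(-4) = -17*a + 8 = 8 - 17*a)
T = 202/9 (T = -1*(-202/9) = 202/9 ≈ 22.444)
M(N) - T = (8 - 17*179) - 1*202/9 = (8 - 3043) - 202/9 = -3035 - 202/9 = -27517/9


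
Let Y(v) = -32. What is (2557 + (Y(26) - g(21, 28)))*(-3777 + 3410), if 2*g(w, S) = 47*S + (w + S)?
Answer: -1352395/2 ≈ -6.7620e+5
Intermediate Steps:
g(w, S) = w/2 + 24*S (g(w, S) = (47*S + (w + S))/2 = (47*S + (S + w))/2 = (w + 48*S)/2 = w/2 + 24*S)
(2557 + (Y(26) - g(21, 28)))*(-3777 + 3410) = (2557 + (-32 - ((½)*21 + 24*28)))*(-3777 + 3410) = (2557 + (-32 - (21/2 + 672)))*(-367) = (2557 + (-32 - 1*1365/2))*(-367) = (2557 + (-32 - 1365/2))*(-367) = (2557 - 1429/2)*(-367) = (3685/2)*(-367) = -1352395/2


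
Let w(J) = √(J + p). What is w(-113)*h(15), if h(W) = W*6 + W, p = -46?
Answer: 105*I*√159 ≈ 1324.0*I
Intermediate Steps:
w(J) = √(-46 + J) (w(J) = √(J - 46) = √(-46 + J))
h(W) = 7*W (h(W) = 6*W + W = 7*W)
w(-113)*h(15) = √(-46 - 113)*(7*15) = √(-159)*105 = (I*√159)*105 = 105*I*√159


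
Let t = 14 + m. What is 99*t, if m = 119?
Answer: 13167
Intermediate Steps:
t = 133 (t = 14 + 119 = 133)
99*t = 99*133 = 13167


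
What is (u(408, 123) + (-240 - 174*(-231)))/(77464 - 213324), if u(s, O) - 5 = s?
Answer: -40367/135860 ≈ -0.29712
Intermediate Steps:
u(s, O) = 5 + s
(u(408, 123) + (-240 - 174*(-231)))/(77464 - 213324) = ((5 + 408) + (-240 - 174*(-231)))/(77464 - 213324) = (413 + (-240 + 40194))/(-135860) = (413 + 39954)*(-1/135860) = 40367*(-1/135860) = -40367/135860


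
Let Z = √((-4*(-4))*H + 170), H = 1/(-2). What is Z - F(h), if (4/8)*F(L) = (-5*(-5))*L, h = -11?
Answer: 550 + 9*√2 ≈ 562.73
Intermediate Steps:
H = -½ ≈ -0.50000
F(L) = 50*L (F(L) = 2*((-5*(-5))*L) = 2*(25*L) = 50*L)
Z = 9*√2 (Z = √(-4*(-4)*(-½) + 170) = √(16*(-½) + 170) = √(-8 + 170) = √162 = 9*√2 ≈ 12.728)
Z - F(h) = 9*√2 - 50*(-11) = 9*√2 - 1*(-550) = 9*√2 + 550 = 550 + 9*√2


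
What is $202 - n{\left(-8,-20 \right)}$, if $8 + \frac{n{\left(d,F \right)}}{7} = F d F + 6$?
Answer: $22616$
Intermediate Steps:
$n{\left(d,F \right)} = -14 + 7 d F^{2}$ ($n{\left(d,F \right)} = -56 + 7 \left(F d F + 6\right) = -56 + 7 \left(d F^{2} + 6\right) = -56 + 7 \left(6 + d F^{2}\right) = -56 + \left(42 + 7 d F^{2}\right) = -14 + 7 d F^{2}$)
$202 - n{\left(-8,-20 \right)} = 202 - \left(-14 + 7 \left(-8\right) \left(-20\right)^{2}\right) = 202 - \left(-14 + 7 \left(-8\right) 400\right) = 202 - \left(-14 - 22400\right) = 202 - -22414 = 202 + 22414 = 22616$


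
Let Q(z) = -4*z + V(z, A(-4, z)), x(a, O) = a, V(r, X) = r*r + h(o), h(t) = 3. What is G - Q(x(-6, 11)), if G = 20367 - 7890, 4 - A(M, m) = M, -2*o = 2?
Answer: 12414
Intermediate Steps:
o = -1 (o = -½*2 = -1)
A(M, m) = 4 - M
V(r, X) = 3 + r² (V(r, X) = r*r + 3 = r² + 3 = 3 + r²)
Q(z) = 3 + z² - 4*z (Q(z) = -4*z + (3 + z²) = 3 + z² - 4*z)
G = 12477
G - Q(x(-6, 11)) = 12477 - (3 + (-6)² - 4*(-6)) = 12477 - (3 + 36 + 24) = 12477 - 1*63 = 12477 - 63 = 12414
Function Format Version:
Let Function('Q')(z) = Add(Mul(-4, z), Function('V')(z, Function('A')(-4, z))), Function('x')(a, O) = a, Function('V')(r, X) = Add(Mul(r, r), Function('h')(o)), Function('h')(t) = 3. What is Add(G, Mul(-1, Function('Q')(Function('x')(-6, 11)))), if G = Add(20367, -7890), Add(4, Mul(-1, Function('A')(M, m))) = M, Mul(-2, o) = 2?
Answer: 12414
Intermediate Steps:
o = -1 (o = Mul(Rational(-1, 2), 2) = -1)
Function('A')(M, m) = Add(4, Mul(-1, M))
Function('V')(r, X) = Add(3, Pow(r, 2)) (Function('V')(r, X) = Add(Mul(r, r), 3) = Add(Pow(r, 2), 3) = Add(3, Pow(r, 2)))
Function('Q')(z) = Add(3, Pow(z, 2), Mul(-4, z)) (Function('Q')(z) = Add(Mul(-4, z), Add(3, Pow(z, 2))) = Add(3, Pow(z, 2), Mul(-4, z)))
G = 12477
Add(G, Mul(-1, Function('Q')(Function('x')(-6, 11)))) = Add(12477, Mul(-1, Add(3, Pow(-6, 2), Mul(-4, -6)))) = Add(12477, Mul(-1, Add(3, 36, 24))) = Add(12477, Mul(-1, 63)) = Add(12477, -63) = 12414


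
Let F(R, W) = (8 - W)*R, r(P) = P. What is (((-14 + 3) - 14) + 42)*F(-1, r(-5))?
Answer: -221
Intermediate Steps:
F(R, W) = R*(8 - W)
(((-14 + 3) - 14) + 42)*F(-1, r(-5)) = (((-14 + 3) - 14) + 42)*(-(8 - 1*(-5))) = ((-11 - 14) + 42)*(-(8 + 5)) = (-25 + 42)*(-1*13) = 17*(-13) = -221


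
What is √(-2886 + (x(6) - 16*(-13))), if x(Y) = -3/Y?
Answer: I*√10714/2 ≈ 51.754*I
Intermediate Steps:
√(-2886 + (x(6) - 16*(-13))) = √(-2886 + (-3/6 - 16*(-13))) = √(-2886 + (-3*⅙ + 208)) = √(-2886 + (-½ + 208)) = √(-2886 + 415/2) = √(-5357/2) = I*√10714/2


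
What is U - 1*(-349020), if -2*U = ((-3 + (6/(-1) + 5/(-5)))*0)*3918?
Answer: 349020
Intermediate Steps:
U = 0 (U = -(-3 + (6/(-1) + 5/(-5)))*0*3918/2 = -(-3 + (6*(-1) + 5*(-1/5)))*0*3918/2 = -(-3 + (-6 - 1))*0*3918/2 = -(-3 - 7)*0*3918/2 = -(-10*0)*3918/2 = -0*3918 = -1/2*0 = 0)
U - 1*(-349020) = 0 - 1*(-349020) = 0 + 349020 = 349020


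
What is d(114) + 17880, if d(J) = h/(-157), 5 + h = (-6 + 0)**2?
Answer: 2807129/157 ≈ 17880.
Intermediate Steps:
h = 31 (h = -5 + (-6 + 0)**2 = -5 + (-6)**2 = -5 + 36 = 31)
d(J) = -31/157 (d(J) = 31/(-157) = 31*(-1/157) = -31/157)
d(114) + 17880 = -31/157 + 17880 = 2807129/157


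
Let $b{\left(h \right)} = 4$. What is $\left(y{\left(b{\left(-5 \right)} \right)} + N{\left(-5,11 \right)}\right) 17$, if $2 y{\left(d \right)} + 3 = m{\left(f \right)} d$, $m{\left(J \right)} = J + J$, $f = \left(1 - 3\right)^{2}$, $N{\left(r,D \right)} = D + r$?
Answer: $\frac{697}{2} \approx 348.5$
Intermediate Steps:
$f = 4$ ($f = \left(-2\right)^{2} = 4$)
$m{\left(J \right)} = 2 J$
$y{\left(d \right)} = - \frac{3}{2} + 4 d$ ($y{\left(d \right)} = - \frac{3}{2} + \frac{2 \cdot 4 d}{2} = - \frac{3}{2} + \frac{8 d}{2} = - \frac{3}{2} + 4 d$)
$\left(y{\left(b{\left(-5 \right)} \right)} + N{\left(-5,11 \right)}\right) 17 = \left(\left(- \frac{3}{2} + 4 \cdot 4\right) + \left(11 - 5\right)\right) 17 = \left(\left(- \frac{3}{2} + 16\right) + 6\right) 17 = \left(\frac{29}{2} + 6\right) 17 = \frac{41}{2} \cdot 17 = \frac{697}{2}$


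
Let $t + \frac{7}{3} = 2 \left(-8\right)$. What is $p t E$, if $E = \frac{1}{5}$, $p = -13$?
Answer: $\frac{143}{3} \approx 47.667$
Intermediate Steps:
$t = - \frac{55}{3}$ ($t = - \frac{7}{3} + 2 \left(-8\right) = - \frac{7}{3} - 16 = - \frac{55}{3} \approx -18.333$)
$E = \frac{1}{5} \approx 0.2$
$p t E = \left(-13\right) \left(- \frac{55}{3}\right) \frac{1}{5} = \frac{715}{3} \cdot \frac{1}{5} = \frac{143}{3}$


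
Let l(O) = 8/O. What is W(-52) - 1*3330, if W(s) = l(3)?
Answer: -9982/3 ≈ -3327.3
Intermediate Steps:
W(s) = 8/3
W(-52) - 1*3330 = 8/3 - 1*3330 = 8/3 - 3330 = -9982/3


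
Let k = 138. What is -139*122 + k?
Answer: -16820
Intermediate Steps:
-139*122 + k = -139*122 + 138 = -16958 + 138 = -16820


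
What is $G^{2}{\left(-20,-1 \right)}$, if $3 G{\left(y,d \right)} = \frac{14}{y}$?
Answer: $\frac{49}{900} \approx 0.054444$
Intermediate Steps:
$G{\left(y,d \right)} = \frac{14}{3 y}$ ($G{\left(y,d \right)} = \frac{14 \frac{1}{y}}{3} = \frac{14}{3 y}$)
$G^{2}{\left(-20,-1 \right)} = \left(\frac{14}{3 \left(-20\right)}\right)^{2} = \left(\frac{14}{3} \left(- \frac{1}{20}\right)\right)^{2} = \left(- \frac{7}{30}\right)^{2} = \frac{49}{900}$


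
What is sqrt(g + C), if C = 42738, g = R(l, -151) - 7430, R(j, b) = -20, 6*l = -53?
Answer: 2*sqrt(8822) ≈ 187.85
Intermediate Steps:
l = -53/6 (l = (1/6)*(-53) = -53/6 ≈ -8.8333)
g = -7450 (g = -20 - 7430 = -7450)
sqrt(g + C) = sqrt(-7450 + 42738) = sqrt(35288) = 2*sqrt(8822)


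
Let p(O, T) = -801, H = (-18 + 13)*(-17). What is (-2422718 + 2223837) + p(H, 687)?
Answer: -199682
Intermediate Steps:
H = 85 (H = -5*(-17) = 85)
(-2422718 + 2223837) + p(H, 687) = (-2422718 + 2223837) - 801 = -198881 - 801 = -199682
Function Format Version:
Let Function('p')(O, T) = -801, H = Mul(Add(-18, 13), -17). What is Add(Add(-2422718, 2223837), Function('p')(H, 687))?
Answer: -199682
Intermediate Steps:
H = 85 (H = Mul(-5, -17) = 85)
Add(Add(-2422718, 2223837), Function('p')(H, 687)) = Add(Add(-2422718, 2223837), -801) = Add(-198881, -801) = -199682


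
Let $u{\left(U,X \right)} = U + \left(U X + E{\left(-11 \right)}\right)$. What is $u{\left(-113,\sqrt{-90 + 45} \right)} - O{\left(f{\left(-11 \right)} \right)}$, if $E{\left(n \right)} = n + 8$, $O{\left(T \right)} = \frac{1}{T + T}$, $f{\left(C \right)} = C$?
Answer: $- \frac{2551}{22} - 339 i \sqrt{5} \approx -115.95 - 758.03 i$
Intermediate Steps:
$O{\left(T \right)} = \frac{1}{2 T}$
$E{\left(n \right)} = 8 + n$
$u{\left(U,X \right)} = -3 + U + U X$ ($u{\left(U,X \right)} = U + \left(U X + \left(8 - 11\right)\right) = U + \left(U X - 3\right) = U + \left(-3 + U X\right) = -3 + U + U X$)
$u{\left(-113,\sqrt{-90 + 45} \right)} - O{\left(f{\left(-11 \right)} \right)} = \left(-3 - 113 - 113 \sqrt{-90 + 45}\right) - \frac{1}{2 \left(-11\right)} = \left(-3 - 113 - 113 \sqrt{-45}\right) - \frac{1}{2} \left(- \frac{1}{11}\right) = \left(-3 - 113 - 113 \cdot 3 i \sqrt{5}\right) - - \frac{1}{22} = \left(-3 - 113 - 339 i \sqrt{5}\right) + \frac{1}{22} = \left(-116 - 339 i \sqrt{5}\right) + \frac{1}{22} = - \frac{2551}{22} - 339 i \sqrt{5}$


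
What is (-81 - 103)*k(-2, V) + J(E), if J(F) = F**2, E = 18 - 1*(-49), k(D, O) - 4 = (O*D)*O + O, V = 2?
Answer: 4857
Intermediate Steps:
k(D, O) = 4 + O + D*O**2 (k(D, O) = 4 + ((O*D)*O + O) = 4 + ((D*O)*O + O) = 4 + (D*O**2 + O) = 4 + (O + D*O**2) = 4 + O + D*O**2)
E = 67 (E = 18 + 49 = 67)
(-81 - 103)*k(-2, V) + J(E) = (-81 - 103)*(4 + 2 - 2*2**2) + 67**2 = -184*(4 + 2 - 2*4) + 4489 = -184*(4 + 2 - 8) + 4489 = -184*(-2) + 4489 = 368 + 4489 = 4857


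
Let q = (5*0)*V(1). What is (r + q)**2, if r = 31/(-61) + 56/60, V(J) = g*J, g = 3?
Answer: 151321/837225 ≈ 0.18074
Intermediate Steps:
V(J) = 3*J
q = 0 (q = (5*0)*(3*1) = 0*3 = 0)
r = 389/915 (r = 31*(-1/61) + 56*(1/60) = -31/61 + 14/15 = 389/915 ≈ 0.42514)
(r + q)**2 = (389/915 + 0)**2 = (389/915)**2 = 151321/837225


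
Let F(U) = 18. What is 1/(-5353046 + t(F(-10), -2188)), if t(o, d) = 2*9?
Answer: -1/5353028 ≈ -1.8681e-7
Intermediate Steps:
t(o, d) = 18
1/(-5353046 + t(F(-10), -2188)) = 1/(-5353046 + 18) = 1/(-5353028) = -1/5353028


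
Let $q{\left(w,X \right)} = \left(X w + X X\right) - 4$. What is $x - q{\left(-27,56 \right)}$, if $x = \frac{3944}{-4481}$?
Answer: $- \frac{7263164}{4481} \approx -1620.9$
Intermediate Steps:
$q{\left(w,X \right)} = -4 + X^{2} + X w$ ($q{\left(w,X \right)} = \left(X w + X^{2}\right) - 4 = \left(X^{2} + X w\right) - 4 = -4 + X^{2} + X w$)
$x = - \frac{3944}{4481}$ ($x = 3944 \left(- \frac{1}{4481}\right) = - \frac{3944}{4481} \approx -0.88016$)
$x - q{\left(-27,56 \right)} = - \frac{3944}{4481} - \left(-4 + 56^{2} + 56 \left(-27\right)\right) = - \frac{3944}{4481} - \left(-4 + 3136 - 1512\right) = - \frac{3944}{4481} - 1620 = - \frac{7263164}{4481}$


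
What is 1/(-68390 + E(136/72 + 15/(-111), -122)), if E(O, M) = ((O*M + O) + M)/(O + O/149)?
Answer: -8760/600754621 ≈ -1.4582e-5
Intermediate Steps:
E(O, M) = 149*(M + O + M*O)/(150*O) (E(O, M) = ((M*O + O) + M)/(O + O*(1/149)) = ((O + M*O) + M)/(O + O/149) = (M + O + M*O)/((150*O/149)) = (M + O + M*O)*(149/(150*O)) = 149*(M + O + M*O)/(150*O))
1/(-68390 + E(136/72 + 15/(-111), -122)) = 1/(-68390 + 149*(-122 + (136/72 + 15/(-111))*(1 - 122))/(150*(136/72 + 15/(-111)))) = 1/(-68390 + 149*(-122 + (136*(1/72) + 15*(-1/111))*(-121))/(150*(136*(1/72) + 15*(-1/111)))) = 1/(-68390 + 149*(-122 + (17/9 - 5/37)*(-121))/(150*(17/9 - 5/37))) = 1/(-68390 + 149*(-122 + (584/333)*(-121))/(150*(584/333))) = 1/(-68390 + (149/150)*(333/584)*(-122 - 70664/333)) = 1/(-68390 + (149/150)*(333/584)*(-111290/333)) = 1/(-68390 - 1658221/8760) = 1/(-600754621/8760) = -8760/600754621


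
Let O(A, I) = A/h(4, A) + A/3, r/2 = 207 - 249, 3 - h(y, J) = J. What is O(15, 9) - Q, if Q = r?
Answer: 351/4 ≈ 87.750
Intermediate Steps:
h(y, J) = 3 - J
r = -84 (r = 2*(207 - 249) = 2*(-42) = -84)
Q = -84
O(A, I) = A/3 + A/(3 - A) (O(A, I) = A/(3 - A) + A/3 = A/3 + A/(3 - A))
O(15, 9) - Q = (1/3)*15*(-6 + 15)/(-3 + 15) - 1*(-84) = (1/3)*15*9/12 + 84 = (1/3)*15*(1/12)*9 + 84 = 15/4 + 84 = 351/4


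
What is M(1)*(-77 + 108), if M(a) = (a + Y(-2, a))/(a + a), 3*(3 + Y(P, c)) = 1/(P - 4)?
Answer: -1147/36 ≈ -31.861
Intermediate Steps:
Y(P, c) = -3 + 1/(3*(-4 + P)) (Y(P, c) = -3 + 1/(3*(P - 4)) = -3 + 1/(3*(-4 + P)))
M(a) = (-55/18 + a)/(2*a) (M(a) = (a + (37 - 9*(-2))/(3*(-4 - 2)))/(a + a) = (a + (1/3)*(37 + 18)/(-6))/((2*a)) = (a + (1/3)*(-1/6)*55)*(1/(2*a)) = (a - 55/18)*(1/(2*a)) = (-55/18 + a)*(1/(2*a)) = (-55/18 + a)/(2*a))
M(1)*(-77 + 108) = ((1/36)*(-55 + 18*1)/1)*(-77 + 108) = ((1/36)*1*(-55 + 18))*31 = ((1/36)*1*(-37))*31 = -37/36*31 = -1147/36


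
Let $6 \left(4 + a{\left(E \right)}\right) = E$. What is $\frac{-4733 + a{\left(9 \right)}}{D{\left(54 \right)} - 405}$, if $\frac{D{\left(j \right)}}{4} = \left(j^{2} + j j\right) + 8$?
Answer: $- \frac{9471}{45910} \approx -0.2063$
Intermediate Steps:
$D{\left(j \right)} = 32 + 8 j^{2}$ ($D{\left(j \right)} = 4 \left(\left(j^{2} + j j\right) + 8\right) = 4 \left(\left(j^{2} + j^{2}\right) + 8\right) = 4 \left(2 j^{2} + 8\right) = 4 \left(8 + 2 j^{2}\right) = 32 + 8 j^{2}$)
$a{\left(E \right)} = -4 + \frac{E}{6}$
$\frac{-4733 + a{\left(9 \right)}}{D{\left(54 \right)} - 405} = \frac{-4733 + \left(-4 + \frac{1}{6} \cdot 9\right)}{\left(32 + 8 \cdot 54^{2}\right) - 405} = \frac{-4733 + \left(-4 + \frac{3}{2}\right)}{\left(32 + 8 \cdot 2916\right) - 405} = \frac{-4733 - \frac{5}{2}}{\left(32 + 23328\right) - 405} = - \frac{9471}{2 \left(23360 - 405\right)} = - \frac{9471}{2 \cdot 22955} = \left(- \frac{9471}{2}\right) \frac{1}{22955} = - \frac{9471}{45910}$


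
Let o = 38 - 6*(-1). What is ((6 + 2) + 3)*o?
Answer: 484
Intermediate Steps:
o = 44 (o = 38 - (-6) = 38 - 1*(-6) = 38 + 6 = 44)
((6 + 2) + 3)*o = ((6 + 2) + 3)*44 = (8 + 3)*44 = 11*44 = 484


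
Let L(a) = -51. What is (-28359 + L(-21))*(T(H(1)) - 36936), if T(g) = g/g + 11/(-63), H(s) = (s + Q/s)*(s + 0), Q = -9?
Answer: 22035894520/21 ≈ 1.0493e+9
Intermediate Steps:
H(s) = s*(s - 9/s) (H(s) = (s - 9/s)*(s + 0) = (s - 9/s)*s = s*(s - 9/s))
T(g) = 52/63 (T(g) = 1 + 11*(-1/63) = 1 - 11/63 = 52/63)
(-28359 + L(-21))*(T(H(1)) - 36936) = (-28359 - 51)*(52/63 - 36936) = -28410*(-2326916/63) = 22035894520/21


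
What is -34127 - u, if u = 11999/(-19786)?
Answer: -51940371/1522 ≈ -34126.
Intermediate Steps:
u = -923/1522 (u = 11999*(-1/19786) = -923/1522 ≈ -0.60644)
-34127 - u = -34127 - 1*(-923/1522) = -34127 + 923/1522 = -51940371/1522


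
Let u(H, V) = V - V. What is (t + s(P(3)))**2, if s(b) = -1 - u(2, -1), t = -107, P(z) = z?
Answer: 11664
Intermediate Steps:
u(H, V) = 0
s(b) = -1 (s(b) = -1 - 1*0 = -1 + 0 = -1)
(t + s(P(3)))**2 = (-107 - 1)**2 = (-108)**2 = 11664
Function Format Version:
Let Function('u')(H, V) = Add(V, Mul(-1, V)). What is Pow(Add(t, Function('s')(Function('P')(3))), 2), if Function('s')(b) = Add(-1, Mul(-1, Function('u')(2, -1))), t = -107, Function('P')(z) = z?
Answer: 11664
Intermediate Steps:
Function('u')(H, V) = 0
Function('s')(b) = -1 (Function('s')(b) = Add(-1, Mul(-1, 0)) = Add(-1, 0) = -1)
Pow(Add(t, Function('s')(Function('P')(3))), 2) = Pow(Add(-107, -1), 2) = Pow(-108, 2) = 11664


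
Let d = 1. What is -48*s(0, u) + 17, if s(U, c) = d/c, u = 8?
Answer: 11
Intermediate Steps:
s(U, c) = 1/c
-48*s(0, u) + 17 = -48/8 + 17 = -48*⅛ + 17 = -6 + 17 = 11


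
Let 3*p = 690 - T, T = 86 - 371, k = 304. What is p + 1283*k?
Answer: 390357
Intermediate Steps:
T = -285
p = 325 (p = (690 - 1*(-285))/3 = (690 + 285)/3 = (⅓)*975 = 325)
p + 1283*k = 325 + 1283*304 = 325 + 390032 = 390357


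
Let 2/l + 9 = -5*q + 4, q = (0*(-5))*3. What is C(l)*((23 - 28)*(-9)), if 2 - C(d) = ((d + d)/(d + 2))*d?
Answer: 81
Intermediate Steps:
q = 0 (q = 0*3 = 0)
l = -2/5 (l = 2/(-9 + (-5*0 + 4)) = 2/(-9 + (0 + 4)) = 2/(-9 + 4) = 2/(-5) = 2*(-1/5) = -2/5 ≈ -0.40000)
C(d) = 2 - 2*d**2/(2 + d) (C(d) = 2 - (d + d)/(d + 2)*d = 2 - (2*d)/(2 + d)*d = 2 - 2*d/(2 + d)*d = 2 - 2*d**2/(2 + d))
C(l)*((23 - 28)*(-9)) = (2*(2 - 2/5 - (-2/5)**2)/(2 - 2/5))*((23 - 28)*(-9)) = (2*(2 - 2/5 - 1*4/25)/(8/5))*(-5*(-9)) = (2*(5/8)*(2 - 2/5 - 4/25))*45 = (2*(5/8)*(36/25))*45 = (9/5)*45 = 81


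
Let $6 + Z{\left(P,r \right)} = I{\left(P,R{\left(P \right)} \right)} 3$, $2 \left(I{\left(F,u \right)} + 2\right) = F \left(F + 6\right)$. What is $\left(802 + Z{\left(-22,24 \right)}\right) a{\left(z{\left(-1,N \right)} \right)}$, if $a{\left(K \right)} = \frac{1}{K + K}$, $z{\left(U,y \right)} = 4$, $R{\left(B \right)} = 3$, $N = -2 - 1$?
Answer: $\frac{659}{4} \approx 164.75$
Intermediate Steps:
$N = -3$
$I{\left(F,u \right)} = -2 + \frac{F \left(6 + F\right)}{2}$ ($I{\left(F,u \right)} = -2 + \frac{F \left(F + 6\right)}{2} = -2 + \frac{F \left(6 + F\right)}{2}$)
$Z{\left(P,r \right)} = -12 + 9 P + \frac{3 P^{2}}{2}$ ($Z{\left(P,r \right)} = -6 + \left(-2 + \frac{P^{2}}{2} + 3 P\right) 3 = -6 + \left(-6 + 9 P + \frac{3 P^{2}}{2}\right) = -12 + 9 P + \frac{3 P^{2}}{2}$)
$a{\left(K \right)} = \frac{1}{2 K}$
$\left(802 + Z{\left(-22,24 \right)}\right) a{\left(z{\left(-1,N \right)} \right)} = \left(802 + \left(-12 + 9 \left(-22\right) + \frac{3 \left(-22\right)^{2}}{2}\right)\right) \frac{1}{2 \cdot 4} = \left(802 - -516\right) \frac{1}{2} \cdot \frac{1}{4} = \left(802 - -516\right) \frac{1}{8} = \left(802 + 516\right) \frac{1}{8} = 1318 \cdot \frac{1}{8} = \frac{659}{4}$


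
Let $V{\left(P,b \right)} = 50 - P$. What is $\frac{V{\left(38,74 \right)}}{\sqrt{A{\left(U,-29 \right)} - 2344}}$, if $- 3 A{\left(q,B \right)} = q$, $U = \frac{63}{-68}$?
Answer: $- \frac{24 i \sqrt{2709307}}{159371} \approx - 0.24787 i$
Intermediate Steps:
$U = - \frac{63}{68}$ ($U = 63 \left(- \frac{1}{68}\right) = - \frac{63}{68} \approx -0.92647$)
$A{\left(q,B \right)} = - \frac{q}{3}$
$\frac{V{\left(38,74 \right)}}{\sqrt{A{\left(U,-29 \right)} - 2344}} = \frac{50 - 38}{\sqrt{\left(- \frac{1}{3}\right) \left(- \frac{63}{68}\right) - 2344}} = \frac{50 - 38}{\sqrt{\frac{21}{68} - 2344}} = \frac{12}{\sqrt{- \frac{159371}{68}}} = \frac{12}{\frac{1}{34} i \sqrt{2709307}} = 12 \left(- \frac{2 i \sqrt{2709307}}{159371}\right) = - \frac{24 i \sqrt{2709307}}{159371}$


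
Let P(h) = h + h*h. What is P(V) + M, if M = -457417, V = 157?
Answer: -432611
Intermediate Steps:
P(h) = h + h**2
P(V) + M = 157*(1 + 157) - 457417 = 157*158 - 457417 = 24806 - 457417 = -432611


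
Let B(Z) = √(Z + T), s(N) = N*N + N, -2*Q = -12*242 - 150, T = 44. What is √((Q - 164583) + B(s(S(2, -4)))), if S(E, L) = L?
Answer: √(-163056 + 2*√14) ≈ 403.79*I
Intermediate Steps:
Q = 1527 (Q = -(-12*242 - 150)/2 = -(-2904 - 150)/2 = -½*(-3054) = 1527)
s(N) = N + N² (s(N) = N² + N = N + N²)
B(Z) = √(44 + Z) (B(Z) = √(Z + 44) = √(44 + Z))
√((Q - 164583) + B(s(S(2, -4)))) = √((1527 - 164583) + √(44 - 4*(1 - 4))) = √(-163056 + √(44 - 4*(-3))) = √(-163056 + √(44 + 12)) = √(-163056 + √56) = √(-163056 + 2*√14)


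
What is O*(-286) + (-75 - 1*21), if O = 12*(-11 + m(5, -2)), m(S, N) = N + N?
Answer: 51384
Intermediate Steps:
m(S, N) = 2*N
O = -180 (O = 12*(-11 + 2*(-2)) = 12*(-11 - 4) = 12*(-15) = -180)
O*(-286) + (-75 - 1*21) = -180*(-286) + (-75 - 1*21) = 51480 + (-75 - 21) = 51480 - 96 = 51384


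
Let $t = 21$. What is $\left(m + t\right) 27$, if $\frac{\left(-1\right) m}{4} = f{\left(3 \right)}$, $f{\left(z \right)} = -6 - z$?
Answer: $1539$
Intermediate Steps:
$m = 36$ ($m = - 4 \left(-6 - 3\right) = \left(-4\right) \left(-9\right) = 36$)
$\left(m + t\right) 27 = \left(36 + 21\right) 27 = 57 \cdot 27 = 1539$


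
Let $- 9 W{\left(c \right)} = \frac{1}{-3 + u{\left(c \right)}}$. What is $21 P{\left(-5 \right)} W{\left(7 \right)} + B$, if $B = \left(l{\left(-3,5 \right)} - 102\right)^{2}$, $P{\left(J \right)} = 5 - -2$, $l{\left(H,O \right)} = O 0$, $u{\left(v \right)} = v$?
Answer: $\frac{124799}{12} \approx 10400.0$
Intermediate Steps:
$W{\left(c \right)} = - \frac{1}{9 \left(-3 + c\right)}$
$l{\left(H,O \right)} = 0$
$P{\left(J \right)} = 7$ ($P{\left(J \right)} = 5 + 2 = 7$)
$B = 10404$ ($B = \left(0 - 102\right)^{2} = \left(-102\right)^{2} = 10404$)
$21 P{\left(-5 \right)} W{\left(7 \right)} + B = 21 \cdot 7 \left(- \frac{1}{-27 + 9 \cdot 7}\right) + 10404 = 147 \left(- \frac{1}{-27 + 63}\right) + 10404 = 147 \left(- \frac{1}{36}\right) + 10404 = - \frac{49}{12} + 10404 = \frac{124799}{12}$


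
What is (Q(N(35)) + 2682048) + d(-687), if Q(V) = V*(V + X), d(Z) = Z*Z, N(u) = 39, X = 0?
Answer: 3155538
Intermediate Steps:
d(Z) = Z²
Q(V) = V² (Q(V) = V*(V + 0) = V*V = V²)
(Q(N(35)) + 2682048) + d(-687) = (39² + 2682048) + (-687)² = (1521 + 2682048) + 471969 = 2683569 + 471969 = 3155538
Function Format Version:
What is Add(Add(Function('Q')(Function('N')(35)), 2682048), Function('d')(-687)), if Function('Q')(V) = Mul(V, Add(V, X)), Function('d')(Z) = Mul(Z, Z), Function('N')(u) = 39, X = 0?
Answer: 3155538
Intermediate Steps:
Function('d')(Z) = Pow(Z, 2)
Function('Q')(V) = Pow(V, 2) (Function('Q')(V) = Mul(V, Add(V, 0)) = Mul(V, V) = Pow(V, 2))
Add(Add(Function('Q')(Function('N')(35)), 2682048), Function('d')(-687)) = Add(Add(Pow(39, 2), 2682048), Pow(-687, 2)) = Add(Add(1521, 2682048), 471969) = Add(2683569, 471969) = 3155538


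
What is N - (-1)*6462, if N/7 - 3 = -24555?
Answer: -165402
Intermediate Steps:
N = -171864 (N = 21 + 7*(-24555) = 21 - 171885 = -171864)
N - (-1)*6462 = -171864 - (-1)*6462 = -171864 - 1*(-6462) = -171864 + 6462 = -165402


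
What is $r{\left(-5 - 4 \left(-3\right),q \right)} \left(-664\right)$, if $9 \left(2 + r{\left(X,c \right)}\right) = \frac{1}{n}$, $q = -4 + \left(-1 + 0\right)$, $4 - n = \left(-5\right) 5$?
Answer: $\frac{345944}{261} \approx 1325.5$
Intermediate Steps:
$n = 29$ ($n = 4 - \left(-5\right) 5 = 4 - -25 = 4 + 25 = 29$)
$q = -5$ ($q = -4 - 1 = -5$)
$r{\left(X,c \right)} = - \frac{521}{261}$ ($r{\left(X,c \right)} = -2 + \frac{1}{9 \cdot 29} = -2 + \frac{1}{9} \cdot \frac{1}{29} = -2 + \frac{1}{261} = - \frac{521}{261}$)
$r{\left(-5 - 4 \left(-3\right),q \right)} \left(-664\right) = \left(- \frac{521}{261}\right) \left(-664\right) = \frac{345944}{261}$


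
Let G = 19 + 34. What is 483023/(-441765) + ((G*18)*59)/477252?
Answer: -1269496963/1301439690 ≈ -0.97546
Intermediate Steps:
G = 53
483023/(-441765) + ((G*18)*59)/477252 = 483023/(-441765) + ((53*18)*59)/477252 = 483023*(-1/441765) + (954*59)*(1/477252) = -483023/441765 + 56286*(1/477252) = -483023/441765 + 3127/26514 = -1269496963/1301439690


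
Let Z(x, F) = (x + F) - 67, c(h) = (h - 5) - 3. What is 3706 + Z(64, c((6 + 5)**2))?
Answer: 3816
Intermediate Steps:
c(h) = -8 + h (c(h) = (-5 + h) - 3 = -8 + h)
Z(x, F) = -67 + F + x (Z(x, F) = (F + x) - 67 = -67 + F + x)
3706 + Z(64, c((6 + 5)**2)) = 3706 + (-67 + (-8 + (6 + 5)**2) + 64) = 3706 + (-67 + (-8 + 11**2) + 64) = 3706 + (-67 + (-8 + 121) + 64) = 3706 + (-67 + 113 + 64) = 3706 + 110 = 3816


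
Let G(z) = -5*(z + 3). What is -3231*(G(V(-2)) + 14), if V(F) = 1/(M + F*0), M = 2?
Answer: 22617/2 ≈ 11309.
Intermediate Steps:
V(F) = ½ (V(F) = 1/(2 + F*0) = 1/(2 + 0) = 1/2 = ½)
G(z) = -15 - 5*z (G(z) = -5*(3 + z) = -15 - 5*z)
-3231*(G(V(-2)) + 14) = -3231*((-15 - 5*½) + 14) = -3231*((-15 - 5/2) + 14) = -3231*(-35/2 + 14) = -3231*(-7/2) = 22617/2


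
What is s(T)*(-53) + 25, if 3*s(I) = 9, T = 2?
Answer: -134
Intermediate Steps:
s(I) = 3 (s(I) = (⅓)*9 = 3)
s(T)*(-53) + 25 = 3*(-53) + 25 = -159 + 25 = -134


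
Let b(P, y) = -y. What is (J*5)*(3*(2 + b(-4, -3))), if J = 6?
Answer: 450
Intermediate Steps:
(J*5)*(3*(2 + b(-4, -3))) = (6*5)*(3*(2 - 1*(-3))) = 30*(3*(2 + 3)) = 30*(3*5) = 30*15 = 450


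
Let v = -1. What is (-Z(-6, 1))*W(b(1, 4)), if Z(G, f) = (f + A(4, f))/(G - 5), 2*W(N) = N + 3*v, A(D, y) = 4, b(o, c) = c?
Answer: 5/22 ≈ 0.22727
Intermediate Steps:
W(N) = -3/2 + N/2 (W(N) = (N + 3*(-1))/2 = (N - 3)/2 = (-3 + N)/2 = -3/2 + N/2)
Z(G, f) = (4 + f)/(-5 + G) (Z(G, f) = (f + 4)/(G - 5) = (4 + f)/(-5 + G))
(-Z(-6, 1))*W(b(1, 4)) = (-(4 + 1)/(-5 - 6))*(-3/2 + (½)*4) = (-5/(-11))*(-3/2 + 2) = -(-1)*5/11*(½) = -1*(-5/11)*(½) = (5/11)*(½) = 5/22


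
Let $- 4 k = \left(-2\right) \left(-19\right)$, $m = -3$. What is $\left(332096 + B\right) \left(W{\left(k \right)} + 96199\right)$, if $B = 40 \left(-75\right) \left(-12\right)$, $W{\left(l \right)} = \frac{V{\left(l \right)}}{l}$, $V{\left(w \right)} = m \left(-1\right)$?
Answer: $\frac{672796666400}{19} \approx 3.541 \cdot 10^{10}$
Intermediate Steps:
$k = - \frac{19}{2}$ ($k = - \frac{\left(-2\right) \left(-19\right)}{4} = \left(- \frac{1}{4}\right) 38 = - \frac{19}{2} \approx -9.5$)
$V{\left(w \right)} = 3$ ($V{\left(w \right)} = \left(-3\right) \left(-1\right) = 3$)
$W{\left(l \right)} = \frac{3}{l}$
$B = 36000$ ($B = \left(-3000\right) \left(-12\right) = 36000$)
$\left(332096 + B\right) \left(W{\left(k \right)} + 96199\right) = \left(332096 + 36000\right) \left(\frac{3}{- \frac{19}{2}} + 96199\right) = 368096 \left(3 \left(- \frac{2}{19}\right) + 96199\right) = 368096 \left(- \frac{6}{19} + 96199\right) = 368096 \cdot \frac{1827775}{19} = \frac{672796666400}{19}$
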